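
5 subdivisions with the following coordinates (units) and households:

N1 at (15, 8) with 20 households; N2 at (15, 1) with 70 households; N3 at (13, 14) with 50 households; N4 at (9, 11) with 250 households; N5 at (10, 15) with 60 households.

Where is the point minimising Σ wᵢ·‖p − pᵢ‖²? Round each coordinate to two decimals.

The minimiser of Σwᵢ‖p−pᵢ‖² is the weighted centroid p* = (Σwᵢpᵢ)/(Σwᵢ).
Σwᵢ = 450.
Σwᵢxᵢ = 20·15 + 70·15 + 50·13 + 250·9 + 60·10 = 4850.
Σwᵢyᵢ = 20·8 + 70·1 + 50·14 + 250·11 + 60·15 = 4580.
x* = 4850/450 = 10.78, y* = 4580/450 = 10.18.

(10.78, 10.18)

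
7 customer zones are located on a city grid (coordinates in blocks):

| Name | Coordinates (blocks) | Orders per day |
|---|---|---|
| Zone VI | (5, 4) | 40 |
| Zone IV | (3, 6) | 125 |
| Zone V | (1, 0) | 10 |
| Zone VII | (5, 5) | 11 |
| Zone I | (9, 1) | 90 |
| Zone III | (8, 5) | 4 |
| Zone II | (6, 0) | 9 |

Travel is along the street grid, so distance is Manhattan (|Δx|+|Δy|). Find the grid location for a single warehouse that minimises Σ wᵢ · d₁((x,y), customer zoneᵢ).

Manhattan distance separates: Σwᵢ(|x−xᵢ|+|y−yᵢ|) = Σwᵢ|x−xᵢ| + Σwᵢ|y−yᵢ|, so x and y are optimised independently as 1-D weighted medians.
Total weight W = 289; half = 144.5.
x-coordinate, sorted with cumulative weight:
  x=1 (Zone V, w=10) cum 10
  x=3 (Zone IV, w=125) cum 135
  x=5 (Zone VI, w=40) cum 175  ← median
  x=5 (Zone VII, w=11) cum 186
  x=6 (Zone II, w=9) cum 195
  x=8 (Zone III, w=4) cum 199
  x=9 (Zone I, w=90) cum 289
⇒ x* = 5
y-coordinate, sorted with cumulative weight:
  y=0 (Zone V, w=10) cum 10
  y=0 (Zone II, w=9) cum 19
  y=1 (Zone I, w=90) cum 109
  y=4 (Zone VI, w=40) cum 149  ← median
  y=5 (Zone VII, w=11) cum 160
  y=5 (Zone III, w=4) cum 164
  y=6 (Zone IV, w=125) cum 289
⇒ y* = 4

(5, 4)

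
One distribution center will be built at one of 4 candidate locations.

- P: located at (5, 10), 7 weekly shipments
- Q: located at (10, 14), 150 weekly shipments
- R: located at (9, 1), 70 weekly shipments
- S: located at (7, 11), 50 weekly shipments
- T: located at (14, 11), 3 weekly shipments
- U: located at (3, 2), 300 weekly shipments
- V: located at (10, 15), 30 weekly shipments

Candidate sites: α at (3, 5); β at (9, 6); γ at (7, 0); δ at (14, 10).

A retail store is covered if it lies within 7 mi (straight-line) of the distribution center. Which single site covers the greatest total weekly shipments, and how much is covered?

Coverage radius r = 7 mi; a point is covered iff (Δx)²+(Δy)² ≤ 7² = 49.
  α (3, 5): covers {P, U} → 307
  β (9, 6): covers {P, R, S} → 127
  γ (7, 0): covers {R, U} → 370
  δ (14, 10): covers {Q, T, V} → 183
Maximum coverage at γ: 370 weekly shipments.

γ, covering 370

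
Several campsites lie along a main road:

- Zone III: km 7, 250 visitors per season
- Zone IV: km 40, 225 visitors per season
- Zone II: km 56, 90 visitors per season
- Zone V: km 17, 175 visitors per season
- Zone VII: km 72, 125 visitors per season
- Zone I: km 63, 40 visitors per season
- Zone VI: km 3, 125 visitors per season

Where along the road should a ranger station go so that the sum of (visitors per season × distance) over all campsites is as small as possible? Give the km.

x = 17

For a sum of weighted absolute distances on a line, the optimum is the weighted median (not the mean). Total weight W = 1030; half-weight = 515.
Sort by position and accumulate weight:
  km 3 (Zone VI, w=125) → cum 125
  km 7 (Zone III, w=250) → cum 375
  km 17 (Zone V, w=175) → cum 550  ≥ 515 → median here
  km 40 (Zone IV, w=225) → cum 775
  km 56 (Zone II, w=90) → cum 865
  km 63 (Zone I, w=40) → cum 905
  km 72 (Zone VII, w=125) → cum 1030
Optimal location: km 17.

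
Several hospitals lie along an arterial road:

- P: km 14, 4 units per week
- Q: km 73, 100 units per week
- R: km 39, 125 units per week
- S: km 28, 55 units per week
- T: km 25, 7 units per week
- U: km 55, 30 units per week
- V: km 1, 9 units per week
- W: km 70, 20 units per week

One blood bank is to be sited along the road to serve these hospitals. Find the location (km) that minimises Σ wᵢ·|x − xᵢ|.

For a sum of weighted absolute distances on a line, the optimum is the weighted median (not the mean). Total weight W = 350; half-weight = 175.
Sort by position and accumulate weight:
  km 1 (V, w=9) → cum 9
  km 14 (P, w=4) → cum 13
  km 25 (T, w=7) → cum 20
  km 28 (S, w=55) → cum 75
  km 39 (R, w=125) → cum 200  ≥ 175 → median here
  km 55 (U, w=30) → cum 230
  km 70 (W, w=20) → cum 250
  km 73 (Q, w=100) → cum 350
Optimal location: km 39.

x = 39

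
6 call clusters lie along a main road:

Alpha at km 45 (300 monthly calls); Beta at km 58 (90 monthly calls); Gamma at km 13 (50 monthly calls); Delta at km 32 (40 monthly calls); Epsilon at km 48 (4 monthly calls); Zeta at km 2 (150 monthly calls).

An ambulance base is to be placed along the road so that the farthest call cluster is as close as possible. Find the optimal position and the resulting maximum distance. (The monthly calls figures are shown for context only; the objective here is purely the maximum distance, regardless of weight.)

location 30, max distance 28

The 1-center on a line is the midpoint of the two extreme points: leftmost at 2, rightmost at 58.
Optimal location = (2 + 58)/2 = 30; maximum distance = (58 − 2)/2 = 28.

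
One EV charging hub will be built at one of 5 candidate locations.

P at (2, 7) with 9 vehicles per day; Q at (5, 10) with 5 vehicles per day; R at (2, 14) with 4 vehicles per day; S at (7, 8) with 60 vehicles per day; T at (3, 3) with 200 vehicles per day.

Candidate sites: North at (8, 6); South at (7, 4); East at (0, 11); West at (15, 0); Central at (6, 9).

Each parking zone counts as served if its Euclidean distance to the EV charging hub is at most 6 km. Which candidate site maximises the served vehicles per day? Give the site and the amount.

Coverage radius r = 6 km; a point is covered iff (Δx)²+(Δy)² ≤ 6² = 36.
  North (8, 6): covers {Q, S, T} → 265
  South (7, 4): covers {P, S, T} → 269
  East (0, 11): covers {P, Q, R} → 18
  West (15, 0): covers {none} → 0
  Central (6, 9): covers {P, Q, S} → 74
Maximum coverage at South: 269 vehicles per day.

South, covering 269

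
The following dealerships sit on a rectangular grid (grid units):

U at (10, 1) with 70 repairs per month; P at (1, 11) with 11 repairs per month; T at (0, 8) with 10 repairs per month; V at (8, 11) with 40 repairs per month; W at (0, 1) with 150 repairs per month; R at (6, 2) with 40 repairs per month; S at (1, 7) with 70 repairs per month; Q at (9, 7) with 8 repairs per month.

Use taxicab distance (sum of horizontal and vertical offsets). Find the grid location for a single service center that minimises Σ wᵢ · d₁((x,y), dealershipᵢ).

Manhattan distance separates: Σwᵢ(|x−xᵢ|+|y−yᵢ|) = Σwᵢ|x−xᵢ| + Σwᵢ|y−yᵢ|, so x and y are optimised independently as 1-D weighted medians.
Total weight W = 399; half = 199.5.
x-coordinate, sorted with cumulative weight:
  x=0 (T, w=10) cum 10
  x=0 (W, w=150) cum 160
  x=1 (P, w=11) cum 171
  x=1 (S, w=70) cum 241  ← median
  x=6 (R, w=40) cum 281
  x=8 (V, w=40) cum 321
  x=9 (Q, w=8) cum 329
  x=10 (U, w=70) cum 399
⇒ x* = 1
y-coordinate, sorted with cumulative weight:
  y=1 (U, w=70) cum 70
  y=1 (W, w=150) cum 220  ← median
  y=2 (R, w=40) cum 260
  y=7 (S, w=70) cum 330
  y=7 (Q, w=8) cum 338
  y=8 (T, w=10) cum 348
  y=11 (P, w=11) cum 359
  y=11 (V, w=40) cum 399
⇒ y* = 1

(1, 1)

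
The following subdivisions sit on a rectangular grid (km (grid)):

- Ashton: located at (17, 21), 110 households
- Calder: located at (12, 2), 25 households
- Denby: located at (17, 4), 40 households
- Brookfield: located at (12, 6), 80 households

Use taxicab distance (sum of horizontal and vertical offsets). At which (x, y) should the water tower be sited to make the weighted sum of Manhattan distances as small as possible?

Manhattan distance separates: Σwᵢ(|x−xᵢ|+|y−yᵢ|) = Σwᵢ|x−xᵢ| + Σwᵢ|y−yᵢ|, so x and y are optimised independently as 1-D weighted medians.
Total weight W = 255; half = 127.5.
x-coordinate, sorted with cumulative weight:
  x=12 (Calder, w=25) cum 25
  x=12 (Brookfield, w=80) cum 105
  x=17 (Ashton, w=110) cum 215  ← median
  x=17 (Denby, w=40) cum 255
⇒ x* = 17
y-coordinate, sorted with cumulative weight:
  y=2 (Calder, w=25) cum 25
  y=4 (Denby, w=40) cum 65
  y=6 (Brookfield, w=80) cum 145  ← median
  y=21 (Ashton, w=110) cum 255
⇒ y* = 6

(17, 6)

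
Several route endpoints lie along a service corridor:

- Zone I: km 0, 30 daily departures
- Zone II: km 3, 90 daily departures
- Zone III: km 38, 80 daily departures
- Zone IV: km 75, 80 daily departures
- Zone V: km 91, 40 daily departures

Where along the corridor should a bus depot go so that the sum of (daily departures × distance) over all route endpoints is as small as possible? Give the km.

x = 38

For a sum of weighted absolute distances on a line, the optimum is the weighted median (not the mean). Total weight W = 320; half-weight = 160.
Sort by position and accumulate weight:
  km 0 (Zone I, w=30) → cum 30
  km 3 (Zone II, w=90) → cum 120
  km 38 (Zone III, w=80) → cum 200  ≥ 160 → median here
  km 75 (Zone IV, w=80) → cum 280
  km 91 (Zone V, w=40) → cum 320
Optimal location: km 38.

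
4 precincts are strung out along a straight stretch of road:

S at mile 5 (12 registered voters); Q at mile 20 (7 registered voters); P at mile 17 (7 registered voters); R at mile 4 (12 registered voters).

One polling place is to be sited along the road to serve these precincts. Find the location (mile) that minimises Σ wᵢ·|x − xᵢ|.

x = 5

For a sum of weighted absolute distances on a line, the optimum is the weighted median (not the mean). Total weight W = 38; half-weight = 19.
Sort by position and accumulate weight:
  mile 4 (R, w=12) → cum 12
  mile 5 (S, w=12) → cum 24  ≥ 19 → median here
  mile 17 (P, w=7) → cum 31
  mile 20 (Q, w=7) → cum 38
Optimal location: mile 5.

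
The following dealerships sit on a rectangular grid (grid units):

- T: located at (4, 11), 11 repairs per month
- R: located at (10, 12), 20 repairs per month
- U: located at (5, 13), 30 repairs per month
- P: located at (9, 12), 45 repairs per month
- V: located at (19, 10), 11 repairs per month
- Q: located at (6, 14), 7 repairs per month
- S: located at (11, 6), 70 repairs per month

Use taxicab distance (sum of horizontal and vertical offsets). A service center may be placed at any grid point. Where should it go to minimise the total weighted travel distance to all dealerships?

Manhattan distance separates: Σwᵢ(|x−xᵢ|+|y−yᵢ|) = Σwᵢ|x−xᵢ| + Σwᵢ|y−yᵢ|, so x and y are optimised independently as 1-D weighted medians.
Total weight W = 194; half = 97.
x-coordinate, sorted with cumulative weight:
  x=4 (T, w=11) cum 11
  x=5 (U, w=30) cum 41
  x=6 (Q, w=7) cum 48
  x=9 (P, w=45) cum 93
  x=10 (R, w=20) cum 113  ← median
  x=11 (S, w=70) cum 183
  x=19 (V, w=11) cum 194
⇒ x* = 10
y-coordinate, sorted with cumulative weight:
  y=6 (S, w=70) cum 70
  y=10 (V, w=11) cum 81
  y=11 (T, w=11) cum 92
  y=12 (R, w=20) cum 112  ← median
  y=12 (P, w=45) cum 157
  y=13 (U, w=30) cum 187
  y=14 (Q, w=7) cum 194
⇒ y* = 12

(10, 12)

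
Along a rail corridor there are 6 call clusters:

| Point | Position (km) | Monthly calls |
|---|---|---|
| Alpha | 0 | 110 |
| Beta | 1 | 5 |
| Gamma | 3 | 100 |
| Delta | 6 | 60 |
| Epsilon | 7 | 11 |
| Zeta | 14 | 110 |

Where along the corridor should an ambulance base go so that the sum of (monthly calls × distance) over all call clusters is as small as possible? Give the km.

For a sum of weighted absolute distances on a line, the optimum is the weighted median (not the mean). Total weight W = 396; half-weight = 198.
Sort by position and accumulate weight:
  km 0 (Alpha, w=110) → cum 110
  km 1 (Beta, w=5) → cum 115
  km 3 (Gamma, w=100) → cum 215  ≥ 198 → median here
  km 6 (Delta, w=60) → cum 275
  km 7 (Epsilon, w=11) → cum 286
  km 14 (Zeta, w=110) → cum 396
Optimal location: km 3.

x = 3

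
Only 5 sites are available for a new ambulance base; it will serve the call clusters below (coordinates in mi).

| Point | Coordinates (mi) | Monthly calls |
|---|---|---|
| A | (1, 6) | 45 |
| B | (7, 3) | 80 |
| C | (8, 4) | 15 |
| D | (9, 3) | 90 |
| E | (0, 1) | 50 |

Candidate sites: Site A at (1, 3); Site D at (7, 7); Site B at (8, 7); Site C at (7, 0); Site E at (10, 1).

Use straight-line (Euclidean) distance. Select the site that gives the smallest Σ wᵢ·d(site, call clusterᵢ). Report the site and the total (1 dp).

Site C, total 1361.7 mi

Total weighted distance at each candidate:
  Site A (1, 3): total = 1552.9
  Site D (7, 7): total = 1504.6
  Site B (8, 7): total = 1564.1
  Site C (7, 0): total = 1361.7
  Site E (10, 1): total = 1507.1
Minimum is at Site C with total 1361.7 mi.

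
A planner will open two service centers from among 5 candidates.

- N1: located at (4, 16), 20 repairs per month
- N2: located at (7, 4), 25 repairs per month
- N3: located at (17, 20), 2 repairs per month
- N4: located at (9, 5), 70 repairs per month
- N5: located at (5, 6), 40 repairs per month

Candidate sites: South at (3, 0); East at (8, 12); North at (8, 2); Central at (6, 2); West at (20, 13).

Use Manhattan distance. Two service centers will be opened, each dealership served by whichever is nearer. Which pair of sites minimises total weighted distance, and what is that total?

Evaluate every pair (each demand assigned to the nearer of the two):
  {East, North}: total = 829
  {East, Central}: total = 889
  {North, Central}: total = 929
  {North, West}: total = 1015
  {South, North}: total = 1029
  {Central, West}: total = 1035
  {South, Central}: total = 1073
  {South, East}: total = 1274
  {East, West}: total = 1325
  {South, West}: total = 1650
Best pair: {East, North} with total 829.

{East, North}, total 829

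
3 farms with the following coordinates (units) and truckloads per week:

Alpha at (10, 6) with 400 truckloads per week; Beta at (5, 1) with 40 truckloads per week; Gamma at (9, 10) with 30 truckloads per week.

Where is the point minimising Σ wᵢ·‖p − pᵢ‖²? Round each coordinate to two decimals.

(9.51, 5.83)

The minimiser of Σwᵢ‖p−pᵢ‖² is the weighted centroid p* = (Σwᵢpᵢ)/(Σwᵢ).
Σwᵢ = 470.
Σwᵢxᵢ = 400·10 + 40·5 + 30·9 = 4470.
Σwᵢyᵢ = 400·6 + 40·1 + 30·10 = 2740.
x* = 4470/470 = 9.51, y* = 2740/470 = 5.83.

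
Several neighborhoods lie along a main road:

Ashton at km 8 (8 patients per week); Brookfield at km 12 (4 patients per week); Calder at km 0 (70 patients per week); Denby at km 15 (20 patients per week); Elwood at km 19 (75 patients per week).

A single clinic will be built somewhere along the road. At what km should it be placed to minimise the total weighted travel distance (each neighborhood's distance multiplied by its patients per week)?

x = 15

For a sum of weighted absolute distances on a line, the optimum is the weighted median (not the mean). Total weight W = 177; half-weight = 88.5.
Sort by position and accumulate weight:
  km 0 (Calder, w=70) → cum 70
  km 8 (Ashton, w=8) → cum 78
  km 12 (Brookfield, w=4) → cum 82
  km 15 (Denby, w=20) → cum 102  ≥ 88.5 → median here
  km 19 (Elwood, w=75) → cum 177
Optimal location: km 15.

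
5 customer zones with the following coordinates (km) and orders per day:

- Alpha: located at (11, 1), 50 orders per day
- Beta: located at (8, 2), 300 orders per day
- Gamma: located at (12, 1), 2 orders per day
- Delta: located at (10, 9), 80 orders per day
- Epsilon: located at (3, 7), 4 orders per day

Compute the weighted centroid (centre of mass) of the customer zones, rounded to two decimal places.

The minimiser of Σwᵢ‖p−pᵢ‖² is the weighted centroid p* = (Σwᵢpᵢ)/(Σwᵢ).
Σwᵢ = 436.
Σwᵢxᵢ = 50·11 + 300·8 + 2·12 + 80·10 + 4·3 = 3786.
Σwᵢyᵢ = 50·1 + 300·2 + 2·1 + 80·9 + 4·7 = 1400.
x* = 3786/436 = 8.68, y* = 1400/436 = 3.21.

(8.68, 3.21)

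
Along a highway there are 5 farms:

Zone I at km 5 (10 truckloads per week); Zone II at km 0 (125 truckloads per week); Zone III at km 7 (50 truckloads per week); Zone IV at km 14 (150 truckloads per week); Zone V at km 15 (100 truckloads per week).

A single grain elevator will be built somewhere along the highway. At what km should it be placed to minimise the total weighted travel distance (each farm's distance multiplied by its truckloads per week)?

For a sum of weighted absolute distances on a line, the optimum is the weighted median (not the mean). Total weight W = 435; half-weight = 217.5.
Sort by position and accumulate weight:
  km 0 (Zone II, w=125) → cum 125
  km 5 (Zone I, w=10) → cum 135
  km 7 (Zone III, w=50) → cum 185
  km 14 (Zone IV, w=150) → cum 335  ≥ 217.5 → median here
  km 15 (Zone V, w=100) → cum 435
Optimal location: km 14.

x = 14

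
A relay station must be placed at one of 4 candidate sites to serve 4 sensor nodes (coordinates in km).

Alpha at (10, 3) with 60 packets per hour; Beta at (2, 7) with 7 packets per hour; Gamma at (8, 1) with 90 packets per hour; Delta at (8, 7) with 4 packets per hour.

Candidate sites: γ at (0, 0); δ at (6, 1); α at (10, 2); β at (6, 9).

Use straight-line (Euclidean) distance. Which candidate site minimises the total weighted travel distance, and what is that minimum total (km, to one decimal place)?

Total weighted distance at each candidate:
  γ (0, 0): total = 1445.5
  δ (6, 1): total = 524.1
  α (10, 2): total = 348.8
  β (6, 9): total = 1217.4
Minimum is at α with total 348.8 km.

α, total 348.8 km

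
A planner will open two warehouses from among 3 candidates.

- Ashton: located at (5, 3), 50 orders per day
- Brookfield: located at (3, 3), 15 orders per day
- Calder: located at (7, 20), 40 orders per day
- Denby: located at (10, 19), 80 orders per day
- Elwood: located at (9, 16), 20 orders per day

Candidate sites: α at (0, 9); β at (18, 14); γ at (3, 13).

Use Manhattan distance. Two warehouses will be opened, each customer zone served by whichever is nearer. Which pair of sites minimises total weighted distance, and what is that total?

{α, γ}, total 2345

Evaluate every pair (each demand assigned to the nearer of the two):
  {α, γ}: total = 2345
  {β, γ}: total = 2410
  {α, β}: total = 2625
Best pair: {α, γ} with total 2345.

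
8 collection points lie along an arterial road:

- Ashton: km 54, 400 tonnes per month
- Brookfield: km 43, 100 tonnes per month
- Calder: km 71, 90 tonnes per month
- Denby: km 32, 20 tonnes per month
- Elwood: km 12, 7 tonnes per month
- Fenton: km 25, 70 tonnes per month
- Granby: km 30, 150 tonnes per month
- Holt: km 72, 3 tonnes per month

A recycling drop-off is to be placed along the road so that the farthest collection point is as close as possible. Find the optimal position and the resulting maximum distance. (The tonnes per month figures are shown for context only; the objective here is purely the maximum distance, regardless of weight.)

The 1-center on a line is the midpoint of the two extreme points: leftmost at 12, rightmost at 72.
Optimal location = (12 + 72)/2 = 42; maximum distance = (72 − 12)/2 = 30.

location 42, max distance 30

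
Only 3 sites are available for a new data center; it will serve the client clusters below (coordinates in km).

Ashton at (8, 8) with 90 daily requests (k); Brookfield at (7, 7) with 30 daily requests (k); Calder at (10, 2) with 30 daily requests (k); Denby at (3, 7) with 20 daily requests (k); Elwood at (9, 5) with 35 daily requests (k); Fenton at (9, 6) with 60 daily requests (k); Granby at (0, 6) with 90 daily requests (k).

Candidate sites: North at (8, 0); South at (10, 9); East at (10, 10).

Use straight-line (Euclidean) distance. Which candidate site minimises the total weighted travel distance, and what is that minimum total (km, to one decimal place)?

South, total 1938.7 km

Total weighted distance at each candidate:
  North (8, 0): total = 2632.5
  South (10, 9): total = 1938.7
  East (10, 10): total = 2169.3
Minimum is at South with total 1938.7 km.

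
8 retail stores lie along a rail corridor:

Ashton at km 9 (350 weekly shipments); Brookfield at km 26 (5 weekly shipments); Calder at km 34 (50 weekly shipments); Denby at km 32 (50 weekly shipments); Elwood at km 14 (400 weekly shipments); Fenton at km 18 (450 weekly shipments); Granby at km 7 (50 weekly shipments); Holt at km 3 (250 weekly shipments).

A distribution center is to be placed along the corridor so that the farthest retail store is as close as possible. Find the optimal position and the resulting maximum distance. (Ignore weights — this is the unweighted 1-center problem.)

location 18.5, max distance 15.5

The 1-center on a line is the midpoint of the two extreme points: leftmost at 3, rightmost at 34.
Optimal location = (3 + 34)/2 = 18.5; maximum distance = (34 − 3)/2 = 15.5.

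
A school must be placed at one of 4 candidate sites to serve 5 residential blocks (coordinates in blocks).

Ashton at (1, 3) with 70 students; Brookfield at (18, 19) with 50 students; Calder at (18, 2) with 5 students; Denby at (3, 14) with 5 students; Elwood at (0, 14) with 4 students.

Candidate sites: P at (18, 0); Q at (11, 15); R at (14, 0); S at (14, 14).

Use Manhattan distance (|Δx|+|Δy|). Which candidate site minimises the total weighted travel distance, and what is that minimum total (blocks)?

Q, total 2283 blocks

Total weighted distance at each candidate:
  P (18, 0): total = 2633
  Q (11, 15): total = 2283
  R (14, 0): total = 2537
  S (14, 14): total = 2321
Minimum is at Q with total 2283 blocks.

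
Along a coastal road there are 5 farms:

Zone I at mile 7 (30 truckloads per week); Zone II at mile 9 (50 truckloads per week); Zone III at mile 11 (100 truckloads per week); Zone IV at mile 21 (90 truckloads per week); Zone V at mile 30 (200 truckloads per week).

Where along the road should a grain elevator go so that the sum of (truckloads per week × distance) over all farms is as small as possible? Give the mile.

x = 21

For a sum of weighted absolute distances on a line, the optimum is the weighted median (not the mean). Total weight W = 470; half-weight = 235.
Sort by position and accumulate weight:
  mile 7 (Zone I, w=30) → cum 30
  mile 9 (Zone II, w=50) → cum 80
  mile 11 (Zone III, w=100) → cum 180
  mile 21 (Zone IV, w=90) → cum 270  ≥ 235 → median here
  mile 30 (Zone V, w=200) → cum 470
Optimal location: mile 21.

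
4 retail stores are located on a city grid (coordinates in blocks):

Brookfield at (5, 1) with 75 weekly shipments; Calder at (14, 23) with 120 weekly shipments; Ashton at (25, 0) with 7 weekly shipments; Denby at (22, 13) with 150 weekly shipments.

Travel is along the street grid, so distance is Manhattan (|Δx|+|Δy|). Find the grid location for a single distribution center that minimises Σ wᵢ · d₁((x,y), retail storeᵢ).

Manhattan distance separates: Σwᵢ(|x−xᵢ|+|y−yᵢ|) = Σwᵢ|x−xᵢ| + Σwᵢ|y−yᵢ|, so x and y are optimised independently as 1-D weighted medians.
Total weight W = 352; half = 176.
x-coordinate, sorted with cumulative weight:
  x=5 (Brookfield, w=75) cum 75
  x=14 (Calder, w=120) cum 195  ← median
  x=22 (Denby, w=150) cum 345
  x=25 (Ashton, w=7) cum 352
⇒ x* = 14
y-coordinate, sorted with cumulative weight:
  y=0 (Ashton, w=7) cum 7
  y=1 (Brookfield, w=75) cum 82
  y=13 (Denby, w=150) cum 232  ← median
  y=23 (Calder, w=120) cum 352
⇒ y* = 13

(14, 13)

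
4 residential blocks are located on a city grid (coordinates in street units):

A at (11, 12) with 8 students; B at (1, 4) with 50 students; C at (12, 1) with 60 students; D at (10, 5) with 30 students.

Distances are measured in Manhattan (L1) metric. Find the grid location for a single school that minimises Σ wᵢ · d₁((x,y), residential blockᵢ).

(10, 4)

Manhattan distance separates: Σwᵢ(|x−xᵢ|+|y−yᵢ|) = Σwᵢ|x−xᵢ| + Σwᵢ|y−yᵢ|, so x and y are optimised independently as 1-D weighted medians.
Total weight W = 148; half = 74.
x-coordinate, sorted with cumulative weight:
  x=1 (B, w=50) cum 50
  x=10 (D, w=30) cum 80  ← median
  x=11 (A, w=8) cum 88
  x=12 (C, w=60) cum 148
⇒ x* = 10
y-coordinate, sorted with cumulative weight:
  y=1 (C, w=60) cum 60
  y=4 (B, w=50) cum 110  ← median
  y=5 (D, w=30) cum 140
  y=12 (A, w=8) cum 148
⇒ y* = 4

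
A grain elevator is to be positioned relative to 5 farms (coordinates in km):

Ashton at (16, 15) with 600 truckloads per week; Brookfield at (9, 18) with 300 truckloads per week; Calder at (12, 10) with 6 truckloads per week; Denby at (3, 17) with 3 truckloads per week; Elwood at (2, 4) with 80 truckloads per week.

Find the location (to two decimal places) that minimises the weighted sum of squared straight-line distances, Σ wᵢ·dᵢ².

(12.68, 15.00)

The minimiser of Σwᵢ‖p−pᵢ‖² is the weighted centroid p* = (Σwᵢpᵢ)/(Σwᵢ).
Σwᵢ = 989.
Σwᵢxᵢ = 600·16 + 300·9 + 6·12 + 3·3 + 80·2 = 12541.
Σwᵢyᵢ = 600·15 + 300·18 + 6·10 + 3·17 + 80·4 = 14831.
x* = 12541/989 = 12.68, y* = 14831/989 = 15.00.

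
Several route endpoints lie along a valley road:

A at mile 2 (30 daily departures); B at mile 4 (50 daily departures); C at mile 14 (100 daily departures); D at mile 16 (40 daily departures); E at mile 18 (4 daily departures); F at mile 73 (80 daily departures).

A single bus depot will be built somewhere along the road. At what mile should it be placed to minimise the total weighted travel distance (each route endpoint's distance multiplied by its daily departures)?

x = 14

For a sum of weighted absolute distances on a line, the optimum is the weighted median (not the mean). Total weight W = 304; half-weight = 152.
Sort by position and accumulate weight:
  mile 2 (A, w=30) → cum 30
  mile 4 (B, w=50) → cum 80
  mile 14 (C, w=100) → cum 180  ≥ 152 → median here
  mile 16 (D, w=40) → cum 220
  mile 18 (E, w=4) → cum 224
  mile 73 (F, w=80) → cum 304
Optimal location: mile 14.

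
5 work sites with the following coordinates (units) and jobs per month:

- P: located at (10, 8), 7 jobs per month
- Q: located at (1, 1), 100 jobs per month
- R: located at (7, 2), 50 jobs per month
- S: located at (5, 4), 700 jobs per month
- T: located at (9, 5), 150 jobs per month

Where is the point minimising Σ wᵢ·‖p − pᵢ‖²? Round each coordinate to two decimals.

The minimiser of Σwᵢ‖p−pᵢ‖² is the weighted centroid p* = (Σwᵢpᵢ)/(Σwᵢ).
Σwᵢ = 1007.
Σwᵢxᵢ = 7·10 + 100·1 + 50·7 + 700·5 + 150·9 = 5370.
Σwᵢyᵢ = 7·8 + 100·1 + 50·2 + 700·4 + 150·5 = 3806.
x* = 5370/1007 = 5.33, y* = 3806/1007 = 3.78.

(5.33, 3.78)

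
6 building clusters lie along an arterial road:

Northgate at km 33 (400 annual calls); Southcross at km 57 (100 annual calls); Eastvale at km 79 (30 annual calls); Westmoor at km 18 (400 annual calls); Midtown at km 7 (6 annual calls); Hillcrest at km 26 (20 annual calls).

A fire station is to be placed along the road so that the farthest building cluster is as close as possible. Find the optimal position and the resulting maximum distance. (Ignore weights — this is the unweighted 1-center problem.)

The 1-center on a line is the midpoint of the two extreme points: leftmost at 7, rightmost at 79.
Optimal location = (7 + 79)/2 = 43; maximum distance = (79 − 7)/2 = 36.

location 43, max distance 36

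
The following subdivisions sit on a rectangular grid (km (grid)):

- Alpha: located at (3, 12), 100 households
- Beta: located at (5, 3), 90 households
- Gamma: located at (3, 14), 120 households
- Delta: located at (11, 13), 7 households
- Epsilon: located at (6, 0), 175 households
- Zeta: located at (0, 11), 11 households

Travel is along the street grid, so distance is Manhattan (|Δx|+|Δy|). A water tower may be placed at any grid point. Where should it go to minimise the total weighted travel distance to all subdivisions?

(5, 3)

Manhattan distance separates: Σwᵢ(|x−xᵢ|+|y−yᵢ|) = Σwᵢ|x−xᵢ| + Σwᵢ|y−yᵢ|, so x and y are optimised independently as 1-D weighted medians.
Total weight W = 503; half = 251.5.
x-coordinate, sorted with cumulative weight:
  x=0 (Zeta, w=11) cum 11
  x=3 (Alpha, w=100) cum 111
  x=3 (Gamma, w=120) cum 231
  x=5 (Beta, w=90) cum 321  ← median
  x=6 (Epsilon, w=175) cum 496
  x=11 (Delta, w=7) cum 503
⇒ x* = 5
y-coordinate, sorted with cumulative weight:
  y=0 (Epsilon, w=175) cum 175
  y=3 (Beta, w=90) cum 265  ← median
  y=11 (Zeta, w=11) cum 276
  y=12 (Alpha, w=100) cum 376
  y=13 (Delta, w=7) cum 383
  y=14 (Gamma, w=120) cum 503
⇒ y* = 3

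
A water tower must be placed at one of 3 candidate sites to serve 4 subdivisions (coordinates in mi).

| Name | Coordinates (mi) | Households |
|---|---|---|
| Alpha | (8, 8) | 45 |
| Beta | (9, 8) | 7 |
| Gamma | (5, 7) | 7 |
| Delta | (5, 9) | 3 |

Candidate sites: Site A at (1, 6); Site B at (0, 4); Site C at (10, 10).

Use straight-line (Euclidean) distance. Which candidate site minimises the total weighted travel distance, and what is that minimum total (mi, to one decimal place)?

Total weighted distance at each candidate:
  Site A (1, 6): total = 429.2
  Site B (0, 4): total = 533.5
  Site C (10, 10): total = 199.0
Minimum is at Site C with total 199.0 mi.

Site C, total 199.0 mi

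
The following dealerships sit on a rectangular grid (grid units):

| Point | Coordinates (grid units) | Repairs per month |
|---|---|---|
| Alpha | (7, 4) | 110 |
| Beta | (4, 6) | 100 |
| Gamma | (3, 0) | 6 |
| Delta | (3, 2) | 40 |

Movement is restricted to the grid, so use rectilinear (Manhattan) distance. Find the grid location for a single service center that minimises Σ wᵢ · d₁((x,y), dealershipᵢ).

(4, 4)

Manhattan distance separates: Σwᵢ(|x−xᵢ|+|y−yᵢ|) = Σwᵢ|x−xᵢ| + Σwᵢ|y−yᵢ|, so x and y are optimised independently as 1-D weighted medians.
Total weight W = 256; half = 128.
x-coordinate, sorted with cumulative weight:
  x=3 (Gamma, w=6) cum 6
  x=3 (Delta, w=40) cum 46
  x=4 (Beta, w=100) cum 146  ← median
  x=7 (Alpha, w=110) cum 256
⇒ x* = 4
y-coordinate, sorted with cumulative weight:
  y=0 (Gamma, w=6) cum 6
  y=2 (Delta, w=40) cum 46
  y=4 (Alpha, w=110) cum 156  ← median
  y=6 (Beta, w=100) cum 256
⇒ y* = 4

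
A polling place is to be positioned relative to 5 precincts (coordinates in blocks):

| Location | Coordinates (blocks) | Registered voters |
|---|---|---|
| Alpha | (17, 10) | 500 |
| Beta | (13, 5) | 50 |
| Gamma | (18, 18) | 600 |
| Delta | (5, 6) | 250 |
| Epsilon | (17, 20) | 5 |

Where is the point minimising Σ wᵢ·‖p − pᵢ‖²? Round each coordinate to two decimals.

(15.15, 12.56)

The minimiser of Σwᵢ‖p−pᵢ‖² is the weighted centroid p* = (Σwᵢpᵢ)/(Σwᵢ).
Σwᵢ = 1405.
Σwᵢxᵢ = 500·17 + 50·13 + 600·18 + 250·5 + 5·17 = 21285.
Σwᵢyᵢ = 500·10 + 50·5 + 600·18 + 250·6 + 5·20 = 17650.
x* = 21285/1405 = 15.15, y* = 17650/1405 = 12.56.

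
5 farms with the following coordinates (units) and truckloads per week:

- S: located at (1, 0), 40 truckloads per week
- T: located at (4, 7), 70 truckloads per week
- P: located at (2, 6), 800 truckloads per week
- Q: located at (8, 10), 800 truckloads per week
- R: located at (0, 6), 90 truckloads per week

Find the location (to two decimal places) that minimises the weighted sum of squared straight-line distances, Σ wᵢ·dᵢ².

(4.62, 7.68)

The minimiser of Σwᵢ‖p−pᵢ‖² is the weighted centroid p* = (Σwᵢpᵢ)/(Σwᵢ).
Σwᵢ = 1800.
Σwᵢxᵢ = 40·1 + 70·4 + 800·2 + 800·8 + 90·0 = 8320.
Σwᵢyᵢ = 40·0 + 70·7 + 800·6 + 800·10 + 90·6 = 13830.
x* = 8320/1800 = 4.62, y* = 13830/1800 = 7.68.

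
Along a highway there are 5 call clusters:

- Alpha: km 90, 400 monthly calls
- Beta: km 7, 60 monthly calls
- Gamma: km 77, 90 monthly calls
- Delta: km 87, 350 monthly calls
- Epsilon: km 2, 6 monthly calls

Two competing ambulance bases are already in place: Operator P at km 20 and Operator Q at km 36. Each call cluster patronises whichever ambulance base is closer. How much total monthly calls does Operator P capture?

66

The indifferent point is the midpoint (20+36)/2 = 28; call clusters left of it (closer to Operator P at 20) go to Operator P, those right go to Operator Q.
  Epsilon at 2 (w=6) → Operator P
  Beta at 7 (w=60) → Operator P
  Gamma at 77 (w=90) → Operator Q
  Delta at 87 (w=350) → Operator Q
  Alpha at 90 (w=400) → Operator Q
Operator P captures 66; Operator Q captures 840.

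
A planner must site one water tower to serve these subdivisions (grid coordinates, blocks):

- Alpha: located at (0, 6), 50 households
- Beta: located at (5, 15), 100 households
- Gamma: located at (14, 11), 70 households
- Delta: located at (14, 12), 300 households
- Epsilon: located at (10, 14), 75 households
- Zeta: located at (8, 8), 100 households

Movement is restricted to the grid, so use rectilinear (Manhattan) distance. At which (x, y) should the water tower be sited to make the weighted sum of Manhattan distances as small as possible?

Manhattan distance separates: Σwᵢ(|x−xᵢ|+|y−yᵢ|) = Σwᵢ|x−xᵢ| + Σwᵢ|y−yᵢ|, so x and y are optimised independently as 1-D weighted medians.
Total weight W = 695; half = 347.5.
x-coordinate, sorted with cumulative weight:
  x=0 (Alpha, w=50) cum 50
  x=5 (Beta, w=100) cum 150
  x=8 (Zeta, w=100) cum 250
  x=10 (Epsilon, w=75) cum 325
  x=14 (Gamma, w=70) cum 395  ← median
  x=14 (Delta, w=300) cum 695
⇒ x* = 14
y-coordinate, sorted with cumulative weight:
  y=6 (Alpha, w=50) cum 50
  y=8 (Zeta, w=100) cum 150
  y=11 (Gamma, w=70) cum 220
  y=12 (Delta, w=300) cum 520  ← median
  y=14 (Epsilon, w=75) cum 595
  y=15 (Beta, w=100) cum 695
⇒ y* = 12

(14, 12)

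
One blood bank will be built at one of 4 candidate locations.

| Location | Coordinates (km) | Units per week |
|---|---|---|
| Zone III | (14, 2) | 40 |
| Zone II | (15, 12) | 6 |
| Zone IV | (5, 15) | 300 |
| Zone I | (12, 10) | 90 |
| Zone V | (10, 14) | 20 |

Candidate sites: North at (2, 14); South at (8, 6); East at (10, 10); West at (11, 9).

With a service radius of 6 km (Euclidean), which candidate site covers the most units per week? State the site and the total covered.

North, covering 300

Coverage radius r = 6 km; a point is covered iff (Δx)²+(Δy)² ≤ 6² = 36.
  North (2, 14): covers {Zone IV} → 300
  South (8, 6): covers {Zone I} → 90
  East (10, 10): covers {Zone II, Zone I, Zone V} → 116
  West (11, 9): covers {Zone II, Zone I, Zone V} → 116
Maximum coverage at North: 300 units per week.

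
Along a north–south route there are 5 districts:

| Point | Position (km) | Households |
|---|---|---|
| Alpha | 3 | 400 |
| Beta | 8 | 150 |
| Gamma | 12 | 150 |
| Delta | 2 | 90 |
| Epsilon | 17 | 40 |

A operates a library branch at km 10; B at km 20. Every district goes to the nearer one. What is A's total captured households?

790

The indifferent point is the midpoint (10+20)/2 = 15; districts left of it (closer to A at 10) go to A, those right go to B.
  Delta at 2 (w=90) → A
  Alpha at 3 (w=400) → A
  Beta at 8 (w=150) → A
  Gamma at 12 (w=150) → A
  Epsilon at 17 (w=40) → B
A captures 790; B captures 40.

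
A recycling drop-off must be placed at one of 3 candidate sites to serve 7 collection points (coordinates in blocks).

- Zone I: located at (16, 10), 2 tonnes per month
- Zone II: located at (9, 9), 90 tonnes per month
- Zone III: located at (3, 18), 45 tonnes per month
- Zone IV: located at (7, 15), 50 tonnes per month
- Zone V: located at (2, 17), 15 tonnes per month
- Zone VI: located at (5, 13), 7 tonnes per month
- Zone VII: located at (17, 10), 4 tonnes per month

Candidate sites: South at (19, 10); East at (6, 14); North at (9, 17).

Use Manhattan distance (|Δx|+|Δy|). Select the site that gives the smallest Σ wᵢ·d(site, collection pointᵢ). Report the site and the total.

East, total 1342 blocks

Total weighted distance at each candidate:
  South (19, 10): total = 3413
  East (6, 14): total = 1342
  North (9, 17): total = 1484
Minimum is at East with total 1342 blocks.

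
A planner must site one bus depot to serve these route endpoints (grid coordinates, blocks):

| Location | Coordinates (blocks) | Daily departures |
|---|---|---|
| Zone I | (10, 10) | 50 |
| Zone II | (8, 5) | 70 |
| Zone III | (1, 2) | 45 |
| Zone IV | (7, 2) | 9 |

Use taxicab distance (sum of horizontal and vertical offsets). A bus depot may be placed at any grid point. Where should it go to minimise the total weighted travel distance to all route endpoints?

(8, 5)

Manhattan distance separates: Σwᵢ(|x−xᵢ|+|y−yᵢ|) = Σwᵢ|x−xᵢ| + Σwᵢ|y−yᵢ|, so x and y are optimised independently as 1-D weighted medians.
Total weight W = 174; half = 87.
x-coordinate, sorted with cumulative weight:
  x=1 (Zone III, w=45) cum 45
  x=7 (Zone IV, w=9) cum 54
  x=8 (Zone II, w=70) cum 124  ← median
  x=10 (Zone I, w=50) cum 174
⇒ x* = 8
y-coordinate, sorted with cumulative weight:
  y=2 (Zone III, w=45) cum 45
  y=2 (Zone IV, w=9) cum 54
  y=5 (Zone II, w=70) cum 124  ← median
  y=10 (Zone I, w=50) cum 174
⇒ y* = 5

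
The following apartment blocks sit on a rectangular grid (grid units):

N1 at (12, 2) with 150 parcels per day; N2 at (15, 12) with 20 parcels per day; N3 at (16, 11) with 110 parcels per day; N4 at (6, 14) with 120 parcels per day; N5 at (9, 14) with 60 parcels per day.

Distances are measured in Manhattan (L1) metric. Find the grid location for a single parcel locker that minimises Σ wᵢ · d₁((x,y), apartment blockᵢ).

(12, 11)

Manhattan distance separates: Σwᵢ(|x−xᵢ|+|y−yᵢ|) = Σwᵢ|x−xᵢ| + Σwᵢ|y−yᵢ|, so x and y are optimised independently as 1-D weighted medians.
Total weight W = 460; half = 230.
x-coordinate, sorted with cumulative weight:
  x=6 (N4, w=120) cum 120
  x=9 (N5, w=60) cum 180
  x=12 (N1, w=150) cum 330  ← median
  x=15 (N2, w=20) cum 350
  x=16 (N3, w=110) cum 460
⇒ x* = 12
y-coordinate, sorted with cumulative weight:
  y=2 (N1, w=150) cum 150
  y=11 (N3, w=110) cum 260  ← median
  y=12 (N2, w=20) cum 280
  y=14 (N4, w=120) cum 400
  y=14 (N5, w=60) cum 460
⇒ y* = 11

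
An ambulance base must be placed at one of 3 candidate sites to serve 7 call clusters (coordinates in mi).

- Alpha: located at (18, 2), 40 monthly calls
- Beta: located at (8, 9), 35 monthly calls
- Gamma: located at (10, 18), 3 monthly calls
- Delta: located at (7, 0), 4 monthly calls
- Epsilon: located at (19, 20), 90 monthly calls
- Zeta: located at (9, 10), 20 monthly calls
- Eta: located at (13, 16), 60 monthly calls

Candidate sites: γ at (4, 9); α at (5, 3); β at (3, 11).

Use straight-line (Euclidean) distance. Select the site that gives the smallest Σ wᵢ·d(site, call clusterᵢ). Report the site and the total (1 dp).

γ, total 3296.7 mi

Total weighted distance at each candidate:
  γ (4, 9): total = 3296.7
  α (5, 3): total = 3877.3
  β (3, 11): total = 3409.4
Minimum is at γ with total 3296.7 mi.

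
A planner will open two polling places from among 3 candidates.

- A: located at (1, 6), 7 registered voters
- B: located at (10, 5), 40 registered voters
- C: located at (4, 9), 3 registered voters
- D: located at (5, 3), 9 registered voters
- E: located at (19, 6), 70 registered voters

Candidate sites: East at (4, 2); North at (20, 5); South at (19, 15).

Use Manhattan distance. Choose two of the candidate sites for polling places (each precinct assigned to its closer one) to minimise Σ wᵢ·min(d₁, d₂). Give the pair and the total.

{East, North}, total 588

Evaluate every pair (each demand assigned to the nearer of the two):
  {East, North}: total = 588
  {North, South}: total = 893
  {East, South}: total = 1078
Best pair: {East, North} with total 588.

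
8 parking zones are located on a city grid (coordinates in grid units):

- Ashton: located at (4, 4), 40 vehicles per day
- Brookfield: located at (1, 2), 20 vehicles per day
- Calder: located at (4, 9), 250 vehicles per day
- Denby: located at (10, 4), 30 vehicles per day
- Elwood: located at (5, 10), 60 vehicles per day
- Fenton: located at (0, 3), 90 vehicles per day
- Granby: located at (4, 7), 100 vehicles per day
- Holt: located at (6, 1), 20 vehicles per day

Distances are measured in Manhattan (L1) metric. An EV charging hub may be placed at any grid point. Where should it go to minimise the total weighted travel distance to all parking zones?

(4, 9)

Manhattan distance separates: Σwᵢ(|x−xᵢ|+|y−yᵢ|) = Σwᵢ|x−xᵢ| + Σwᵢ|y−yᵢ|, so x and y are optimised independently as 1-D weighted medians.
Total weight W = 610; half = 305.
x-coordinate, sorted with cumulative weight:
  x=0 (Fenton, w=90) cum 90
  x=1 (Brookfield, w=20) cum 110
  x=4 (Ashton, w=40) cum 150
  x=4 (Calder, w=250) cum 400  ← median
  x=4 (Granby, w=100) cum 500
  x=5 (Elwood, w=60) cum 560
  x=6 (Holt, w=20) cum 580
  x=10 (Denby, w=30) cum 610
⇒ x* = 4
y-coordinate, sorted with cumulative weight:
  y=1 (Holt, w=20) cum 20
  y=2 (Brookfield, w=20) cum 40
  y=3 (Fenton, w=90) cum 130
  y=4 (Ashton, w=40) cum 170
  y=4 (Denby, w=30) cum 200
  y=7 (Granby, w=100) cum 300
  y=9 (Calder, w=250) cum 550  ← median
  y=10 (Elwood, w=60) cum 610
⇒ y* = 9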